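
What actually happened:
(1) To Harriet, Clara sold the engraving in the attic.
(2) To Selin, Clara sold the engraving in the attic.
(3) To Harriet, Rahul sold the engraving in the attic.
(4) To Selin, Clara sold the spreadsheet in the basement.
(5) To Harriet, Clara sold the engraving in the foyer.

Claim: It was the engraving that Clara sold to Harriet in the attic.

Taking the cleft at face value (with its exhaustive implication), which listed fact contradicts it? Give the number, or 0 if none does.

The cleft puts "the engraving" in focus and presupposes the open proposition with agent = Clara, recipient = Harriet, setting = in the attic.
Exhaustivity: the engraving is the only thing satisfying that background.
No listed fact matches the background with a different thing. Exhaustivity holds.

0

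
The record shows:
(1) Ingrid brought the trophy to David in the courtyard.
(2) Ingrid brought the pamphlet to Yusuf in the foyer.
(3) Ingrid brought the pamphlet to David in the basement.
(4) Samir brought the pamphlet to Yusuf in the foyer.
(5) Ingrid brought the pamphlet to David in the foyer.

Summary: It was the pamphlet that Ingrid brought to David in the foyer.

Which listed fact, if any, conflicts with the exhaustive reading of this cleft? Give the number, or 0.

0

The cleft puts "the pamphlet" in focus and presupposes the open proposition with agent = Ingrid, recipient = David, setting = in the foyer.
Exhaustivity: the pamphlet is the only thing satisfying that background.
No listed fact matches the background with a different thing. Exhaustivity holds.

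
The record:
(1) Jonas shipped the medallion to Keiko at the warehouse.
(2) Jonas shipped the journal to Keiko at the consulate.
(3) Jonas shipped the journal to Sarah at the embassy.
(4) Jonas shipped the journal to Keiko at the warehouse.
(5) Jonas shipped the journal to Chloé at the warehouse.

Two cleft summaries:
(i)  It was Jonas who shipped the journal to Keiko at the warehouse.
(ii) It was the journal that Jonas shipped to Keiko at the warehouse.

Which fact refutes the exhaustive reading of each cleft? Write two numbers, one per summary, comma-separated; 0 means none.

(i): focus "Jonas". No fact shares same thing, recipient, setting (the journal / Keiko / at the warehouse) with a different agent. 0.
(ii): focus "the journal". Looking for same agent, recipient, setting (Jonas / Keiko / at the warehouse) with some other thing — fact (1) has the medallion there. Refuted.

0, 1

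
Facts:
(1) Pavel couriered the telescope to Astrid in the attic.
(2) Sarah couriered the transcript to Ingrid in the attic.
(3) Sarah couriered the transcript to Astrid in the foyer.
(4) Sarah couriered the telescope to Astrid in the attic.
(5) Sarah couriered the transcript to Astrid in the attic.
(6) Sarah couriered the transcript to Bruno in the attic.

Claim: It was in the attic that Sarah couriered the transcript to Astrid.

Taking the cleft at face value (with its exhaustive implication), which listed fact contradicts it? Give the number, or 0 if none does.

Focus of the cleft: "in the attic" (the setting). Presupposed background: same agent, thing, recipient (Sarah / the transcript / Astrid).
The exhaustive reading says no other setting fits that background.
Fact (3) shares the background but with setting = in the foyer; exhaustivity is violated.

3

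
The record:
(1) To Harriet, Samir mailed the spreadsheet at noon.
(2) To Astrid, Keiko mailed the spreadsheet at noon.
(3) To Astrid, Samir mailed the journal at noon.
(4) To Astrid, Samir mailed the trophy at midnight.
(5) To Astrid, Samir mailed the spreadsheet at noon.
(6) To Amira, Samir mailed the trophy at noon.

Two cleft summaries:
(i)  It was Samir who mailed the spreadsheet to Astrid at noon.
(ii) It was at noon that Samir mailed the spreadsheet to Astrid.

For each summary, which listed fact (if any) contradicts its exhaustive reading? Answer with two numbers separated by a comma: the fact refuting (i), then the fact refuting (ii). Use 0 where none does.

2, 0

(i): focus "Samir". Looking for same thing, recipient, setting (the spreadsheet / Astrid / at noon) with some other agent — fact (2) has Keiko there. Refuted.
(ii): focus "at noon". No fact shares same agent, thing, recipient (Samir / the spreadsheet / Astrid) with a different setting. 0.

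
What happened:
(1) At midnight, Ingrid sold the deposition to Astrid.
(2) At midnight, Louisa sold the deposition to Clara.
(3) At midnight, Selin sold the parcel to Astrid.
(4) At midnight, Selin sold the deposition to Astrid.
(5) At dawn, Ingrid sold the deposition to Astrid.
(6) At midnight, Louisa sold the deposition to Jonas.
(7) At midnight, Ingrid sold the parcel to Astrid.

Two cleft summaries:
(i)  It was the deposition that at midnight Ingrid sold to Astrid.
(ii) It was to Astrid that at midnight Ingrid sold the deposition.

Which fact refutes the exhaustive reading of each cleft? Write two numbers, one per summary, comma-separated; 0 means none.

7, 0

Summary (i) focuses "the deposition" (the thing); background Ingrid as agent and Astrid as recipient and at midnight as setting. Fact (7) matches that background with thing = the parcel — refutes (i).
Summary (ii) focuses "Astrid" (the recipient); background Ingrid as agent and the deposition as thing and at midnight as setting. No fact matches that background with a different recipient, so 0.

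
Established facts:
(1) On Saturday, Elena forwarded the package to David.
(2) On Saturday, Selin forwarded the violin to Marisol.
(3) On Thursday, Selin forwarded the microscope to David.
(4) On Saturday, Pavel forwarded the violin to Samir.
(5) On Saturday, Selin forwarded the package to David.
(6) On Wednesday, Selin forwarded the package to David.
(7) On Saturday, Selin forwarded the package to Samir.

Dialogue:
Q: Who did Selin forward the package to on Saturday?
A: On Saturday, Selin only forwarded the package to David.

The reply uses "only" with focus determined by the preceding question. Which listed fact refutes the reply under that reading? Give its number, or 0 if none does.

7

Answering "Who did ... to ...?" puts focus on the recipient — here, "David".
"Only" then excludes alternative recipients while the background — Selin as agent and the package as thing and on Saturday as setting — is held fixed.
Fact (7) shares the background with a different recipient (Samir) — counterexample.
(Fact (6) would refute a reading with focus on the setting — but that is not what the question asks.)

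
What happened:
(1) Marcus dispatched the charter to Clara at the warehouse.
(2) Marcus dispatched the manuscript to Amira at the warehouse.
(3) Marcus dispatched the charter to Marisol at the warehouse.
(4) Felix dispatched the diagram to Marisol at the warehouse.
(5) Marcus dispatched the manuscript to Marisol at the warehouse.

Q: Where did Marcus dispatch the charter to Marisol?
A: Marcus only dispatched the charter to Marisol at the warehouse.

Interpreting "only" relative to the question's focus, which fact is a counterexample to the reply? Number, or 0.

Answering "Where did ...?" puts focus on the setting — here, "at the warehouse".
"Only" then excludes alternative settings while the background — same agent, thing, recipient (Marcus / the charter / Marisol) — is held fixed.
No fact keeps same agent, thing, recipient (Marcus / the charter / Marisol) while changing the setting; every other fact differs on something backgrounded. The reply stands.
(Fact (1) would refute a reading with focus on the recipient — but that is not what the question asks.)

0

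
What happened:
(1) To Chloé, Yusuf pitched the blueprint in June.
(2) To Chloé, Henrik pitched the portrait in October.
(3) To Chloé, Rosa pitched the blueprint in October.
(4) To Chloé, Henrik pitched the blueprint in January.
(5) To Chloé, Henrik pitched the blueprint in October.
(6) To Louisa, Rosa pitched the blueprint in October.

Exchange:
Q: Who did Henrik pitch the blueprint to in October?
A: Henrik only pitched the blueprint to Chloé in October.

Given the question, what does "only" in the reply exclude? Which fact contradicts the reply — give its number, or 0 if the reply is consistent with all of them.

The question "Who did ... to ...?" targets the recipient, so in the reply the focus falls on "Chloé".
So "only" ranges over recipients; the rest (Henrik as agent and the blueprint as thing and in October as setting) is presupposed.
No listed fact shares that background with another recipient. Nothing contradicts the reply.
(Fact (2) would refute a reading with focus on the thing — but that is not what the question asks.)

0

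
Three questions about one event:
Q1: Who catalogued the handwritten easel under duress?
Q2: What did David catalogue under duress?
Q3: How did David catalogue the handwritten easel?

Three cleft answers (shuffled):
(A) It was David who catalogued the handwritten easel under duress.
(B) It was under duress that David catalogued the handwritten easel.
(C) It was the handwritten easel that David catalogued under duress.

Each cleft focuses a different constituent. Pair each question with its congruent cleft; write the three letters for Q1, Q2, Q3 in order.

ACB

Q1 asks about the subject (agent); cleft (A) focuses "David", which is the subject (agent) — so Q1 → A.
Q2 asks about the direct object; cleft (C) focuses "the handwritten easel", which is the direct object — so Q2 → C.
Q3 asks about the manner; cleft (B) focuses "under duress", which is the manner — so Q3 → B.
Mapping: Q1→A, Q2→C, Q3→B.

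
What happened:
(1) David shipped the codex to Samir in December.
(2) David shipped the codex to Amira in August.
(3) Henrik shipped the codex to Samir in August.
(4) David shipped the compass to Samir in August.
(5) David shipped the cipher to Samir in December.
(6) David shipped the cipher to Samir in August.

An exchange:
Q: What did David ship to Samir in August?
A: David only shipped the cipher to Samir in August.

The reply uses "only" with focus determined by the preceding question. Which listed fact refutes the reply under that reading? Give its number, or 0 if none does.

Answering "What did ...?" puts focus on the thing — here, "the cipher".
So "only" ranges over things; the rest (agent = David, recipient = Samir, setting = in August) is presupposed.
Fact (4) shares the background with a different thing (the compass) — counterexample.
(Fact (5) would refute a reading with focus on the setting — but that is not what the question asks.)

4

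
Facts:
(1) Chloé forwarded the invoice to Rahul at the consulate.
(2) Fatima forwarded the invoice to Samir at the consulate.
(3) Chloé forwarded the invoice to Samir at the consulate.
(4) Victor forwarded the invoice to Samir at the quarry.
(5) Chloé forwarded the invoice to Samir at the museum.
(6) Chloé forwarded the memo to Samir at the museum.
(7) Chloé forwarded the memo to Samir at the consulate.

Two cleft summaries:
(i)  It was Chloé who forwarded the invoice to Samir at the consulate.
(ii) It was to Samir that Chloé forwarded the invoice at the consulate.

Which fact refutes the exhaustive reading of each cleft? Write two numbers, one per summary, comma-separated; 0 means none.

(i): focus "Chloé". Looking for thing = the invoice, recipient = Samir, setting = at the consulate with some other agent — fact (2) has Fatima there. Refuted.
(ii): focus "Samir". Looking for agent = Chloé, thing = the invoice, setting = at the consulate with some other recipient — fact (1) has Rahul there. Refuted.

2, 1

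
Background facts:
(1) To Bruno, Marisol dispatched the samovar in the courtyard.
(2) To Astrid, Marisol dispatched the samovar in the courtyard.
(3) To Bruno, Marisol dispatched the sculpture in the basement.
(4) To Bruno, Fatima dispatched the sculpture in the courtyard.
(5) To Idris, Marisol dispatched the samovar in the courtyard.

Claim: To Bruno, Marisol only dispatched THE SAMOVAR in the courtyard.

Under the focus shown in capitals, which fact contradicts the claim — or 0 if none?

Focus (in capitals) is "the samovar" — the thing. "Only" excludes alternative things while holding fixed Marisol as agent and Bruno as recipient and in the courtyard as setting.
Every other fact changes something in the background, not just the thing. Nothing refutes the claim.

0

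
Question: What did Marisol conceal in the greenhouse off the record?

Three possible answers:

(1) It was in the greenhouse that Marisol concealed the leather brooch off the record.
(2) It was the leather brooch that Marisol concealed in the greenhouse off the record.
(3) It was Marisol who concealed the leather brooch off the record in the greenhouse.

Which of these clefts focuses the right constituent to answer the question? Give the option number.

2

The question word "what" targets the direct object.
Option (1) clefts "in the greenhouse" — the location, not what was asked.
Option (2) clefts "the leather brooch" — that matches what the question asks about.
Option (3) clefts "Marisol" — the subject (agent), not what was asked.
So the congruent reply is (2).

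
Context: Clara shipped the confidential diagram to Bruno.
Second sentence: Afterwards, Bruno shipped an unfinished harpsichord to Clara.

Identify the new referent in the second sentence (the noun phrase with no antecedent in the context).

an unfinished harpsichord

"Bruno" and "Clara" in the second sentence are given — already mentioned in the context.
"an unfinished harpsichord" has no antecedent in the context; it is discourse-new (the indefinite article also signals a new referent).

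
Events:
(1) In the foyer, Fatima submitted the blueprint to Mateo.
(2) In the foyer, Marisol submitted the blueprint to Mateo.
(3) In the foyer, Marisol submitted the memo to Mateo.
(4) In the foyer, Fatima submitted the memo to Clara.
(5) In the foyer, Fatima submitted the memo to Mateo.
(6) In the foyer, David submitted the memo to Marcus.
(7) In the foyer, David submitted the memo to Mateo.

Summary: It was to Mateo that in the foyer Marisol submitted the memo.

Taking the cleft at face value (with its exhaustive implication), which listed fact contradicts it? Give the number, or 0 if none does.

Focus of the cleft: "Mateo" (the recipient). Presupposed background: agent = Marisol, thing = the memo, setting = in the foyer.
Exhaustivity: Mateo is the only recipient satisfying that background.
Every other fact differs from the presupposition on some backgrounded slot, so none challenges the exhaustivity.

0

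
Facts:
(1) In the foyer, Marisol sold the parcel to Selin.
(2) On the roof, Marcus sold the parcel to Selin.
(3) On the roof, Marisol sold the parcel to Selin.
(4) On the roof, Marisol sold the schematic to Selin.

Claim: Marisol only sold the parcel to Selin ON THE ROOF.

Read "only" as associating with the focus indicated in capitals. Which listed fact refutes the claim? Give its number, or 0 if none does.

Focus (in capitals) is "on the roof" — the setting. "Only" excludes alternative settings while holding fixed agent = Marisol, thing = the parcel, recipient = Selin.
Fact (1) matches on agent = Marisol, thing = the parcel, recipient = Selin, but has setting = in the foyer instead. That refutes the claim.

1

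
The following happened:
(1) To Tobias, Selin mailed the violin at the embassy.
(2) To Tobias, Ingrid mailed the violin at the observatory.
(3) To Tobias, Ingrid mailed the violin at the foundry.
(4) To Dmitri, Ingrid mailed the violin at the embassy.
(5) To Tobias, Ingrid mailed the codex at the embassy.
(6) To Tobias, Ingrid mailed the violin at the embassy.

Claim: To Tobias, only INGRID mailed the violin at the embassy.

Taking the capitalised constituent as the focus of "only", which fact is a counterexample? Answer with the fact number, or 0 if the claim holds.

1

The capitals mark "Ingrid" as focus. So "only" rules out other agents, with the rest (the violin as thing and Tobias as recipient and at the embassy as setting) as background.
Fact (1) matches on the violin as thing and Tobias as recipient and at the embassy as setting, but has agent = Selin instead. That refutes the claim.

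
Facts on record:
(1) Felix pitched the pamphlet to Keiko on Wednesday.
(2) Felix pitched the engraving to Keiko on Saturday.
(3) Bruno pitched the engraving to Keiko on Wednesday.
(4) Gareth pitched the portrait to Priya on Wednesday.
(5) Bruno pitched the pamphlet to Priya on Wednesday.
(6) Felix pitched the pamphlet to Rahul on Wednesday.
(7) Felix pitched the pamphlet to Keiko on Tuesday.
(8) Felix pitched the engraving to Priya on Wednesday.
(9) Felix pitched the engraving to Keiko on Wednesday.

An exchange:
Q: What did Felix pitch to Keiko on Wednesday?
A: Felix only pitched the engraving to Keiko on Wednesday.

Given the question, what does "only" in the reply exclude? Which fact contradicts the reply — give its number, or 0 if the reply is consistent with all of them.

1

Answering "What did ...?" puts focus on the thing — here, "the engraving".
"Only" then excludes alternative things while the background — same agent, recipient, setting (Felix / Keiko / on Wednesday) — is held fixed.
Fact (1) shares the background with a different thing (the pamphlet) — counterexample.
(Fact (8) would refute a reading with focus on the recipient — but that is not what the question asks.)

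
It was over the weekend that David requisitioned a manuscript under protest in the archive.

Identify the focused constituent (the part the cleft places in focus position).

over the weekend

In an it-cleft "It was X that/who ...", the clefted constituent X is the focus; the that/who-clause expresses the presupposed open proposition.
Here the focus is "over the weekend". The backgrounded (presupposed) material includes "David", "a manuscript", "under protest" and "in the archive".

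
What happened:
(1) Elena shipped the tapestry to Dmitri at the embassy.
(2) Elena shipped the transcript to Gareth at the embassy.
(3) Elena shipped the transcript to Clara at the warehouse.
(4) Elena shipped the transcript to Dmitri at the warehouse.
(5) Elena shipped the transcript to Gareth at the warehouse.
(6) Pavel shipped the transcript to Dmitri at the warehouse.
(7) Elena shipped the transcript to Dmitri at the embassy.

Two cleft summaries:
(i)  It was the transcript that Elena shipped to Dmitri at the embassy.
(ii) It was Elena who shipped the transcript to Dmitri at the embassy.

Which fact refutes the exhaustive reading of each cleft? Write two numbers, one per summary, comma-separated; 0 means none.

Summary (i) focuses "the transcript" (the thing); background same agent, recipient, setting (Elena / Dmitri / at the embassy). Fact (1) matches that background with thing = the tapestry — refutes (i).
Summary (ii) focuses "Elena" (the agent); background same thing, recipient, setting (the transcript / Dmitri / at the embassy). No fact matches that background with a different agent, so 0.

1, 0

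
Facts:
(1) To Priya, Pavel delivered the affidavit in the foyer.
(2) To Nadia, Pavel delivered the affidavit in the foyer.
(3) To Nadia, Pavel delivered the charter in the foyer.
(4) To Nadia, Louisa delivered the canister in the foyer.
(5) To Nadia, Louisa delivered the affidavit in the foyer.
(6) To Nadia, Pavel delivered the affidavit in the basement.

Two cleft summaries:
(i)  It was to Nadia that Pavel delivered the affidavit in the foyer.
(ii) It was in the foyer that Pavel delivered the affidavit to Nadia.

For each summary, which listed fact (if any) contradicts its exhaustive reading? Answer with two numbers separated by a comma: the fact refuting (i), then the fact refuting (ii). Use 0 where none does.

1, 6

(i): focus "Nadia". Looking for Pavel as agent and the affidavit as thing and in the foyer as setting with some other recipient — fact (1) has Priya there. Refuted.
(ii): focus "in the foyer". Looking for Pavel as agent and the affidavit as thing and Nadia as recipient with some other setting — fact (6) has in the basement there. Refuted.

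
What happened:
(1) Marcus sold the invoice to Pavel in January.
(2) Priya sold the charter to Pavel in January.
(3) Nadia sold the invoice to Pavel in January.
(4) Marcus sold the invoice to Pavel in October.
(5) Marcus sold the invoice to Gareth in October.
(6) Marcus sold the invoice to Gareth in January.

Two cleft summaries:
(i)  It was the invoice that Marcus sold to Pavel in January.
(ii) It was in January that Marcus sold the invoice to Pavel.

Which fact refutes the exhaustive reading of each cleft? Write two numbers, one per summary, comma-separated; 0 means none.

0, 4

Summary (i) focuses "the invoice" (the thing); background Marcus as agent and Pavel as recipient and in January as setting. No fact matches that background with a different thing, so 0.
Summary (ii) focuses "in January" (the setting); background Marcus as agent and the invoice as thing and Pavel as recipient. Fact (4) matches that background with setting = in October — refutes (ii).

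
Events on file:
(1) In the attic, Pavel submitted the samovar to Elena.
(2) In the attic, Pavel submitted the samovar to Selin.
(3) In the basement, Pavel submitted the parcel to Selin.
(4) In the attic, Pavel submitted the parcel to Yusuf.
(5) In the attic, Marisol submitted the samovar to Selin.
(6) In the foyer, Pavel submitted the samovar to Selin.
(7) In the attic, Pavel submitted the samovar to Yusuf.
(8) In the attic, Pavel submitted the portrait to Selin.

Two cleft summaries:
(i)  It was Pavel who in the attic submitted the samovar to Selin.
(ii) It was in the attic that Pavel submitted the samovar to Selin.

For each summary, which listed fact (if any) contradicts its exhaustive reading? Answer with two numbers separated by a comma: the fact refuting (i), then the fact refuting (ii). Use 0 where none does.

5, 6

(i): focus "Pavel". Looking for same thing, recipient, setting (the samovar / Selin / in the attic) with some other agent — fact (5) has Marisol there. Refuted.
(ii): focus "in the attic". Looking for same agent, thing, recipient (Pavel / the samovar / Selin) with some other setting — fact (6) has in the foyer there. Refuted.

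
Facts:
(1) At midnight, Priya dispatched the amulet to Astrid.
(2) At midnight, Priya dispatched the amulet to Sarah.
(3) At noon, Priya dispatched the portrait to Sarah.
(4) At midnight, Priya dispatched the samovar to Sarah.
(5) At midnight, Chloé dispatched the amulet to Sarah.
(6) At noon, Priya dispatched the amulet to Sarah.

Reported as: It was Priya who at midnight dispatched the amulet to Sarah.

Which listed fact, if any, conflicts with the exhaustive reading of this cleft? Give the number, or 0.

The cleft puts "Priya" in focus and presupposes the open proposition with thing = the amulet, recipient = Sarah, setting = at midnight.
The exhaustive reading says no other agent fits that background.
But fact (5) also has thing = the amulet, recipient = Sarah, setting = at midnight, with agent = Chloé — so the exhaustive reading fails.

5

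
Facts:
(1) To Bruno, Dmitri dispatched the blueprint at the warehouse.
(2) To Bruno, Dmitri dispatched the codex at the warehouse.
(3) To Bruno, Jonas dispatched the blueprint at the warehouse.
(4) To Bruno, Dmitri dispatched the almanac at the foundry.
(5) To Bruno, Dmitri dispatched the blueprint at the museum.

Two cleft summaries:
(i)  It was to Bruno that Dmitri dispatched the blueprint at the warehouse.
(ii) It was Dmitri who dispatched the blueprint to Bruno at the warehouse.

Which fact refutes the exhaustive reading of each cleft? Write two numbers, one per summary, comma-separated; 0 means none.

Summary (i) focuses "Bruno" (the recipient); background same agent, thing, setting (Dmitri / the blueprint / at the warehouse). No fact matches that background with a different recipient, so 0.
Summary (ii) focuses "Dmitri" (the agent); background same thing, recipient, setting (the blueprint / Bruno / at the warehouse). Fact (3) matches that background with agent = Jonas — refutes (ii).

0, 3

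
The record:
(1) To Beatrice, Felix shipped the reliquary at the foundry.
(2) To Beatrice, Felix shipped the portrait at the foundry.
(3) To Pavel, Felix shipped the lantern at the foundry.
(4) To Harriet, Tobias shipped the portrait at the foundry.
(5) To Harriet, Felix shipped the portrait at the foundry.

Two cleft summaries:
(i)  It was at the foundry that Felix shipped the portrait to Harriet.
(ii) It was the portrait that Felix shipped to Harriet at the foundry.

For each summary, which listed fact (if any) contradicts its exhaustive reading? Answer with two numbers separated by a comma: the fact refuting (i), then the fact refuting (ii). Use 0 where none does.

0, 0

Summary (i) focuses "at the foundry" (the setting); background agent = Felix, thing = the portrait, recipient = Harriet. No fact matches that background with a different setting, so 0.
Summary (ii) focuses "the portrait" (the thing); background agent = Felix, recipient = Harriet, setting = at the foundry. No fact matches that background with a different thing, so 0.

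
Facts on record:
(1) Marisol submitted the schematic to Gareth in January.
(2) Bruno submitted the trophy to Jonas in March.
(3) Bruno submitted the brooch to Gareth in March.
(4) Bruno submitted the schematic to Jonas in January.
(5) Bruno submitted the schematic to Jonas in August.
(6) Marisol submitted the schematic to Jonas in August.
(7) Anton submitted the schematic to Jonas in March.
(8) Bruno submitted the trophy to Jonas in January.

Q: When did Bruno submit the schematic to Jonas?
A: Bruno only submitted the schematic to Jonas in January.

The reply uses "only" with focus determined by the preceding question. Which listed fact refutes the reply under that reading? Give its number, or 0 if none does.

5

Answering "When did ...?" puts focus on the setting — here, "in January".
So "only" ranges over settings; the rest (agent = Bruno, thing = the schematic, recipient = Jonas) is presupposed.
Fact (5) shares the background with a different setting (in August) — counterexample.
(Fact (8) would refute a reading with focus on the thing — but that is not what the question asks.)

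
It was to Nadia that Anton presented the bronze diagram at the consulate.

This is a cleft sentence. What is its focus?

In an it-cleft "It was X that/who ...", the clefted constituent X is the focus; the that/who-clause expresses the presupposed open proposition.
Here the focus is "to Nadia". The backgrounded (presupposed) material includes "Anton", "the bronze diagram" and "at the consulate".

to Nadia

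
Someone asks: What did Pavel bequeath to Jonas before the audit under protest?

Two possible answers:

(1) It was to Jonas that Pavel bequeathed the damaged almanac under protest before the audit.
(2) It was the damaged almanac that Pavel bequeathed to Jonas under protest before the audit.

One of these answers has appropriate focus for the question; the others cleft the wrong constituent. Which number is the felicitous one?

The question word "what" targets the direct object.
Option (1) clefts "to Jonas" — the recipient, not what was asked.
Option (2) clefts "the damaged almanac" — that matches what the question asks about.
So the congruent reply is (2).

2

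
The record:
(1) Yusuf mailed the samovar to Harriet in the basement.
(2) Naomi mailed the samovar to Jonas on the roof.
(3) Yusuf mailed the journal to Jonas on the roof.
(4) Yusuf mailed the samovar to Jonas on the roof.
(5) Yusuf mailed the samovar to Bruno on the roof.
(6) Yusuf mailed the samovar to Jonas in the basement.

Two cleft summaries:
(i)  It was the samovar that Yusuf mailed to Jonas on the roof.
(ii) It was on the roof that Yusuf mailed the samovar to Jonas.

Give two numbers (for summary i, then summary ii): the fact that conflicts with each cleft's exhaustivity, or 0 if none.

Summary (i) focuses "the samovar" (the thing); background Yusuf as agent and Jonas as recipient and on the roof as setting. Fact (3) matches that background with thing = the journal — refutes (i).
Summary (ii) focuses "on the roof" (the setting); background Yusuf as agent and the samovar as thing and Jonas as recipient. Fact (6) matches that background with setting = in the basement — refutes (ii).

3, 6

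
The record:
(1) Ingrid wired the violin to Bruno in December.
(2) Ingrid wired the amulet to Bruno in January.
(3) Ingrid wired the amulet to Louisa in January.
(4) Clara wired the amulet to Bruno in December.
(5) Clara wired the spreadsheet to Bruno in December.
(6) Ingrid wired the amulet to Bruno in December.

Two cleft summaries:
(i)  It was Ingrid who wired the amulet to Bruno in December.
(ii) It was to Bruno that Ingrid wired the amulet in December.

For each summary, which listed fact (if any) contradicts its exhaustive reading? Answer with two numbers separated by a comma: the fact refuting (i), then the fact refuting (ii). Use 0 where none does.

(i): focus "Ingrid". Looking for the amulet as thing and Bruno as recipient and in December as setting with some other agent — fact (4) has Clara there. Refuted.
(ii): focus "Bruno". No fact shares Ingrid as agent and the amulet as thing and in December as setting with a different recipient. 0.

4, 0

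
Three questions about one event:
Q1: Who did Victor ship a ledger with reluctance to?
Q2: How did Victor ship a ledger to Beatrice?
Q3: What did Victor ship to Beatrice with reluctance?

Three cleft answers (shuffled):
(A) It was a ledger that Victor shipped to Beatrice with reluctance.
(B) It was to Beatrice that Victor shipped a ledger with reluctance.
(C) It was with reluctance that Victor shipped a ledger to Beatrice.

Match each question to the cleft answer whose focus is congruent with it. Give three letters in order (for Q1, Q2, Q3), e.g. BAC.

BCA

Q1 asks about the recipient; cleft (B) focuses "to Beatrice", which is the recipient — so Q1 → B.
Q2 asks about the manner; cleft (C) focuses "with reluctance", which is the manner — so Q2 → C.
Q3 asks about the direct object; cleft (A) focuses "a ledger", which is the direct object — so Q3 → A.
Mapping: Q1→B, Q2→C, Q3→A.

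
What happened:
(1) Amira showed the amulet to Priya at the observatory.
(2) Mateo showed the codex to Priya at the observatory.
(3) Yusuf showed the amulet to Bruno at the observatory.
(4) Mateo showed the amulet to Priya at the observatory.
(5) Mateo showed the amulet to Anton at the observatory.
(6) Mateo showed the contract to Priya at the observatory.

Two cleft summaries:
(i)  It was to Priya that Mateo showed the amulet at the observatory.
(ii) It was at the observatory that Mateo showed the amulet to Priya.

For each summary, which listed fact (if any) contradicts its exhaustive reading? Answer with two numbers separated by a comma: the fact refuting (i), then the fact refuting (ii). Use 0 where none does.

(i): focus "Priya". Looking for same agent, thing, setting (Mateo / the amulet / at the observatory) with some other recipient — fact (5) has Anton there. Refuted.
(ii): focus "at the observatory". No fact shares same agent, thing, recipient (Mateo / the amulet / Priya) with a different setting. 0.

5, 0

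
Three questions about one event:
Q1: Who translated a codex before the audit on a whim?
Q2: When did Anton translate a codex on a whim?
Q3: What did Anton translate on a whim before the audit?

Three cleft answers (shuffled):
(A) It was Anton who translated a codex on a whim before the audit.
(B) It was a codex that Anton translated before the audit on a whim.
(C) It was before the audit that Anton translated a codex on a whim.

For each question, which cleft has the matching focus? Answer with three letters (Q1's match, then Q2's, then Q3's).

Q1 asks about the subject (agent); cleft (A) focuses "Anton", which is the subject (agent) — so Q1 → A.
Q2 asks about the time; cleft (C) focuses "before the audit", which is the time — so Q2 → C.
Q3 asks about the direct object; cleft (B) focuses "a codex", which is the direct object — so Q3 → B.
Mapping: Q1→A, Q2→C, Q3→B.

ACB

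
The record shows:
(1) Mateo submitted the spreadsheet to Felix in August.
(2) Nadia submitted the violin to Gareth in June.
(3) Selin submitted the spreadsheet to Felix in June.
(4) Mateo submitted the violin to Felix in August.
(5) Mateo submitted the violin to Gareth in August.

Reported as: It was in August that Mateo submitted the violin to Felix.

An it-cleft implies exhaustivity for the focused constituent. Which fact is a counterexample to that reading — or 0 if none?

0

The cleft puts "in August" in focus and presupposes the open proposition with same agent, thing, recipient (Mateo / the violin / Felix).
Exhaustivity: in August is the only setting satisfying that background.
No listed fact matches the background with a different setting. Exhaustivity holds.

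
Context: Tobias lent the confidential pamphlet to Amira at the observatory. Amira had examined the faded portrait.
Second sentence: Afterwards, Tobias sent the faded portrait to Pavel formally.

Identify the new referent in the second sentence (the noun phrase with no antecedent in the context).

"Tobias" and "the faded portrait" in the second sentence are given — already mentioned in the context.
"Pavel" has no antecedent in the context; it is discourse-new.

Pavel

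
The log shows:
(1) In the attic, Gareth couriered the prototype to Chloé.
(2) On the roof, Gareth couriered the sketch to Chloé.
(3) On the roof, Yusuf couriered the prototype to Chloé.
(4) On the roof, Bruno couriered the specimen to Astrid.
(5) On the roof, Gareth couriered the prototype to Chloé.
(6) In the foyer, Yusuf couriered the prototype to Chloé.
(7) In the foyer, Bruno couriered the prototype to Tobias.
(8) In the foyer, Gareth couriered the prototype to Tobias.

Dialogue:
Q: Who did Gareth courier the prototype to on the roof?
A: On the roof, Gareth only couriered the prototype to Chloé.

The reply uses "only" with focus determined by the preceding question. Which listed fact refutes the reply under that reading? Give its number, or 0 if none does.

Answering "Who did ... to ...?" puts focus on the recipient — here, "Chloé".
So "only" ranges over recipients; the rest (same agent, thing, setting (Gareth / the prototype / on the roof)) is presupposed.
No fact keeps same agent, thing, setting (Gareth / the prototype / on the roof) while changing the recipient; every other fact differs on something backgrounded. The reply stands.
(Fact (2) would refute a reading with focus on the thing — but that is not what the question asks.)

0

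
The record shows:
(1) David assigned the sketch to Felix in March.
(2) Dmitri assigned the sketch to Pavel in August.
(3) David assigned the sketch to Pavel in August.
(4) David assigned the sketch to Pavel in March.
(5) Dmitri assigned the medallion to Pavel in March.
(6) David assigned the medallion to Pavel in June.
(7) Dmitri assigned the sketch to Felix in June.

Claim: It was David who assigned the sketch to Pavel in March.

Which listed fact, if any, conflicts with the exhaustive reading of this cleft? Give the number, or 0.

Focus of the cleft: "David" (the agent). Presupposed background: the sketch as thing and Pavel as recipient and in March as setting.
Exhaustivity: David is the only agent satisfying that background.
No listed fact matches the background with a different agent. Exhaustivity holds.

0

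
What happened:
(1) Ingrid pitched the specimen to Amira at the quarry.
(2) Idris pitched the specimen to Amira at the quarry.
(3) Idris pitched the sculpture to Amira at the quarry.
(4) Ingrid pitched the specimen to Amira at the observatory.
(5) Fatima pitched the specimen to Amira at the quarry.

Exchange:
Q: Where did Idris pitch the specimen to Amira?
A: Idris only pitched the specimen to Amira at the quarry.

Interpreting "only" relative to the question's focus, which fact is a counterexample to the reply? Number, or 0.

0

Answering "Where did ...?" puts focus on the setting — here, "at the quarry".
So "only" ranges over settings; the rest (same agent, thing, recipient (Idris / the specimen / Amira)) is presupposed.
No listed fact shares that background with another setting. Nothing contradicts the reply.
(Fact (3) would refute a reading with focus on the thing — but that is not what the question asks.)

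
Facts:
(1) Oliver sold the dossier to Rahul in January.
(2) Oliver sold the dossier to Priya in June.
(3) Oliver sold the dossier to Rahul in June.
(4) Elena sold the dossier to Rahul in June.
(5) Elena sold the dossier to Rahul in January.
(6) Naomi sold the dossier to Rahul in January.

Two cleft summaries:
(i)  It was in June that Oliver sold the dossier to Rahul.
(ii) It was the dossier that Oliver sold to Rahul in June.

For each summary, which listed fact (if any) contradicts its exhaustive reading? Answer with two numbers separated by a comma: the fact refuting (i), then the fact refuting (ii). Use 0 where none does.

Summary (i) focuses "in June" (the setting); background same agent, thing, recipient (Oliver / the dossier / Rahul). Fact (1) matches that background with setting = in January — refutes (i).
Summary (ii) focuses "the dossier" (the thing); background same agent, recipient, setting (Oliver / Rahul / in June). No fact matches that background with a different thing, so 0.

1, 0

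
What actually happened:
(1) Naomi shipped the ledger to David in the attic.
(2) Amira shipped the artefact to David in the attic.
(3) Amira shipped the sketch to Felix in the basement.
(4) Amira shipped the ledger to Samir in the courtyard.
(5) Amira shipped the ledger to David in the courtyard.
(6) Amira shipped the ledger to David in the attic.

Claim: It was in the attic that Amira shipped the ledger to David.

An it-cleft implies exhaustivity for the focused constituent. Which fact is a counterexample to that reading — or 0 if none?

Focus of the cleft: "in the attic" (the setting). Presupposed background: same agent, thing, recipient (Amira / the ledger / David).
Exhaustivity: in the attic is the only setting satisfying that background.
But fact (5) also has same agent, thing, recipient (Amira / the ledger / David), with setting = in the courtyard — so the exhaustive reading fails.

5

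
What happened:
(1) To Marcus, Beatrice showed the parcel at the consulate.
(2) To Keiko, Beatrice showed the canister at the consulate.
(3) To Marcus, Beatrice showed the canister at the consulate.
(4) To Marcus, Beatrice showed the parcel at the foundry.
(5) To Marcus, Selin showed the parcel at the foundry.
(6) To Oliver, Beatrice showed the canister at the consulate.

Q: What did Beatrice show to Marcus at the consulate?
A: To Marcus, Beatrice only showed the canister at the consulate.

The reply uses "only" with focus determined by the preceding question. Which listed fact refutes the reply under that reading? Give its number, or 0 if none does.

1

The question "What did ...?" targets the thing, so in the reply the focus falls on "the canister".
"Only" then excludes alternative things while the background — same agent, recipient, setting (Beatrice / Marcus / at the consulate) — is held fixed.
Fact (1) keeps same agent, recipient, setting (Beatrice / Marcus / at the consulate) but has thing = the parcel; that refutes the reply.
(Fact (2) would refute a reading with focus on the recipient — but that is not what the question asks.)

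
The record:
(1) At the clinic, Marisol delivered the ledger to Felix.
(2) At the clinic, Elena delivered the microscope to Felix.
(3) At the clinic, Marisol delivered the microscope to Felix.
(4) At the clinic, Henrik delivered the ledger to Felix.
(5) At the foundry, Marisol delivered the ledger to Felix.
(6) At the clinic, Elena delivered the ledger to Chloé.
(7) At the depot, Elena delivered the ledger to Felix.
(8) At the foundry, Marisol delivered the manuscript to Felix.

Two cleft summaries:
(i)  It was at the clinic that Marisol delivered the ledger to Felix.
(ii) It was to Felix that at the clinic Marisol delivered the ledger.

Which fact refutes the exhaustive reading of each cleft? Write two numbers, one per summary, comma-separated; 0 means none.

5, 0

(i): focus "at the clinic". Looking for same agent, thing, recipient (Marisol / the ledger / Felix) with some other setting — fact (5) has at the foundry there. Refuted.
(ii): focus "Felix". No fact shares same agent, thing, setting (Marisol / the ledger / at the clinic) with a different recipient. 0.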